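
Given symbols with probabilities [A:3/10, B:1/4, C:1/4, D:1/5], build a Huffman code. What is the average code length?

Huffman tree construction:
Combine smallest probabilities repeatedly
Resulting codes:
  A: 11 (length 2)
  B: 01 (length 2)
  C: 10 (length 2)
  D: 00 (length 2)
Average length = Σ p(s) × length(s) = 2.0000 bits


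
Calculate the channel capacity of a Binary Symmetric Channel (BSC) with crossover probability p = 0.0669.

For BSC with error probability p:
C = 1 - H(p) where H(p) is binary entropy
H(0.0669) = -0.0669 × log₂(0.0669) - 0.9331 × log₂(0.9331)
H(p) = 0.3542
C = 1 - 0.3542 = 0.6458 bits/use


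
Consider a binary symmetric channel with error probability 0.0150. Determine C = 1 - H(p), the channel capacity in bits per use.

For BSC with error probability p:
C = 1 - H(p) where H(p) is binary entropy
H(0.0150) = -0.0150 × log₂(0.0150) - 0.9850 × log₂(0.9850)
H(p) = 0.1124
C = 1 - 0.1124 = 0.8876 bits/use


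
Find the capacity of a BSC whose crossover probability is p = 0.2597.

For BSC with error probability p:
C = 1 - H(p) where H(p) is binary entropy
H(0.2597) = -0.2597 × log₂(0.2597) - 0.7403 × log₂(0.7403)
H(p) = 0.8263
C = 1 - 0.8263 = 0.1737 bits/use


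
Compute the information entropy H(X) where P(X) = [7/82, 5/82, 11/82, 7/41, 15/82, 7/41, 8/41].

H(X) = -Σ p(x) log₂ p(x)
  -7/82 × log₂(7/82) = 0.3031
  -5/82 × log₂(5/82) = 0.2461
  -11/82 × log₂(11/82) = 0.3888
  -7/41 × log₂(7/41) = 0.4354
  -15/82 × log₂(15/82) = 0.4483
  -7/41 × log₂(7/41) = 0.4354
  -8/41 × log₂(8/41) = 0.4600
H(X) = 2.7170 bits


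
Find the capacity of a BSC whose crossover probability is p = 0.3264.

For BSC with error probability p:
C = 1 - H(p) where H(p) is binary entropy
H(0.3264) = -0.3264 × log₂(0.3264) - 0.6736 × log₂(0.6736)
H(p) = 0.9112
C = 1 - 0.9112 = 0.0888 bits/use


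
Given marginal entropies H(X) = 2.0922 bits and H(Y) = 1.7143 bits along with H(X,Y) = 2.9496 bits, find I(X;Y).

I(X;Y) = H(X) + H(Y) - H(X,Y)
I(X;Y) = 2.0922 + 1.7143 - 2.9496 = 0.8569 bits


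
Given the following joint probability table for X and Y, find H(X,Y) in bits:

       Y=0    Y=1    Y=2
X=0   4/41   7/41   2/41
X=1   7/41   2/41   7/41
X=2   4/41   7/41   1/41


H(X,Y) = -Σ p(x,y) log₂ p(x,y)
  p(0,0)=4/41: -0.0976 × log₂(0.0976) = 0.3276
  p(0,1)=7/41: -0.1707 × log₂(0.1707) = 0.4354
  p(0,2)=2/41: -0.0488 × log₂(0.0488) = 0.2126
  p(1,0)=7/41: -0.1707 × log₂(0.1707) = 0.4354
  p(1,1)=2/41: -0.0488 × log₂(0.0488) = 0.2126
  p(1,2)=7/41: -0.1707 × log₂(0.1707) = 0.4354
  p(2,0)=4/41: -0.0976 × log₂(0.0976) = 0.3276
  p(2,1)=7/41: -0.1707 × log₂(0.1707) = 0.4354
  p(2,2)=1/41: -0.0244 × log₂(0.0244) = 0.1307
H(X,Y) = 2.9525 bits


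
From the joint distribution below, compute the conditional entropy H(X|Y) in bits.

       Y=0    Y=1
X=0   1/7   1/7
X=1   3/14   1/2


H(X|Y) = Σ_y p(y) H(X|Y=y)
  p(Y=0) = 5/14, H(X|Y=0) = 0.9710
  p(Y=1) = 9/14, H(X|Y=1) = 0.7642
H(X|Y) = 0.3571×0.9710 + 0.6429×0.7642 = 0.8380 bits


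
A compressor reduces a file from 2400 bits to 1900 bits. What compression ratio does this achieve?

Compression ratio = Original / Compressed
= 2400 / 1900 = 1.26:1


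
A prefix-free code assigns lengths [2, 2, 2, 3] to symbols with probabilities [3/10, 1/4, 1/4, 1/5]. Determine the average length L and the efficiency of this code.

Average length L = Σ p_i × l_i = 2.2000 bits
Entropy H = 1.9855 bits
Efficiency η = H/L × 100% = 90.25%


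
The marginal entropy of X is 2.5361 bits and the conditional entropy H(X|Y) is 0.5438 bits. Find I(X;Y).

I(X;Y) = H(X) - H(X|Y)
I(X;Y) = 2.5361 - 0.5438 = 1.9923 bits


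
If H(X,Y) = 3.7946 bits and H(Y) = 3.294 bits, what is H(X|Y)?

Chain rule: H(X,Y) = H(X|Y) + H(Y)
H(X|Y) = H(X,Y) - H(Y) = 3.7946 - 3.294 = 0.5006 bits


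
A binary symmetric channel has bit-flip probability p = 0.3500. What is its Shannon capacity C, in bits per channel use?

For BSC with error probability p:
C = 1 - H(p) where H(p) is binary entropy
H(0.3500) = -0.3500 × log₂(0.3500) - 0.6500 × log₂(0.6500)
H(p) = 0.9341
C = 1 - 0.9341 = 0.0659 bits/use


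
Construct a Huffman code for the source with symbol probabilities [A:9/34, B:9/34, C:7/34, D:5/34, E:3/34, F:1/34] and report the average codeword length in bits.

Huffman tree construction:
Combine smallest probabilities repeatedly
Resulting codes:
  A: 01 (length 2)
  B: 10 (length 2)
  C: 00 (length 2)
  D: 111 (length 3)
  E: 1101 (length 4)
  F: 1100 (length 4)
Average length = Σ p(s) × length(s) = 2.3824 bits


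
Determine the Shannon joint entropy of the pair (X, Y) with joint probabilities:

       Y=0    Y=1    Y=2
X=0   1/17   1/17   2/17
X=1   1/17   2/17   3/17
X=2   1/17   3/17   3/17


H(X,Y) = -Σ p(x,y) log₂ p(x,y)
  p(0,0)=1/17: -0.0588 × log₂(0.0588) = 0.2404
  p(0,1)=1/17: -0.0588 × log₂(0.0588) = 0.2404
  p(0,2)=2/17: -0.1176 × log₂(0.1176) = 0.3632
  p(1,0)=1/17: -0.0588 × log₂(0.0588) = 0.2404
  p(1,1)=2/17: -0.1176 × log₂(0.1176) = 0.3632
  p(1,2)=3/17: -0.1765 × log₂(0.1765) = 0.4416
  p(2,0)=1/17: -0.0588 × log₂(0.0588) = 0.2404
  p(2,1)=3/17: -0.1765 × log₂(0.1765) = 0.4416
  p(2,2)=3/17: -0.1765 × log₂(0.1765) = 0.4416
H(X,Y) = 3.0131 bits


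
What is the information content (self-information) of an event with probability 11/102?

Information content I(x) = -log₂(p(x))
I = -log₂(11/102) = -log₂(0.1078)
I = 3.2130 bits


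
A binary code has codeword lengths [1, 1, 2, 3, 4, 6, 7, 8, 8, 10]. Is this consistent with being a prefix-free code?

Kraft inequality: Σ 2^(-l_i) ≤ 1 for prefix-free code
Calculating: 2^(-1) + 2^(-1) + 2^(-2) + 2^(-3) + 2^(-4) + 2^(-6) + 2^(-7) + 2^(-8) + 2^(-8) + 2^(-10)
= 0.5 + 0.5 + 0.25 + 0.125 + 0.0625 + 0.015625 + 0.0078125 + 0.00390625 + 0.00390625 + 0.0009765625
= 1.4697
Since 1.4697 > 1, prefix-free code does not exist


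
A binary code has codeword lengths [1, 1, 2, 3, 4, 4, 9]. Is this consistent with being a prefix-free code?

Kraft inequality: Σ 2^(-l_i) ≤ 1 for prefix-free code
Calculating: 2^(-1) + 2^(-1) + 2^(-2) + 2^(-3) + 2^(-4) + 2^(-4) + 2^(-9)
= 0.5 + 0.5 + 0.25 + 0.125 + 0.0625 + 0.0625 + 0.001953125
= 1.5020
Since 1.5020 > 1, prefix-free code does not exist


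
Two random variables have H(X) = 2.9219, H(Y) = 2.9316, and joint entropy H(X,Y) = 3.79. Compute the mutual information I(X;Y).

I(X;Y) = H(X) + H(Y) - H(X,Y)
I(X;Y) = 2.9219 + 2.9316 - 3.79 = 2.0635 bits


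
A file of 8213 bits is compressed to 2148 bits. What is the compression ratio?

Compression ratio = Original / Compressed
= 8213 / 2148 = 3.82:1


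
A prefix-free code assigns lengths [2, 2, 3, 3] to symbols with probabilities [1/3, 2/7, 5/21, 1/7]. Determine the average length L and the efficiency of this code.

Average length L = Σ p_i × l_i = 2.3810 bits
Entropy H = 1.9387 bits
Efficiency η = H/L × 100% = 81.43%


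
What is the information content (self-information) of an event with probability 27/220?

Information content I(x) = -log₂(p(x))
I = -log₂(27/220) = -log₂(0.1227)
I = 3.0265 bits


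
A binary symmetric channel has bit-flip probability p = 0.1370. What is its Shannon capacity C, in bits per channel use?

For BSC with error probability p:
C = 1 - H(p) where H(p) is binary entropy
H(0.1370) = -0.1370 × log₂(0.1370) - 0.8630 × log₂(0.8630)
H(p) = 0.5763
C = 1 - 0.5763 = 0.4237 bits/use


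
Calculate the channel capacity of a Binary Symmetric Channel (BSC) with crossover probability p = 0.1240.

For BSC with error probability p:
C = 1 - H(p) where H(p) is binary entropy
H(0.1240) = -0.1240 × log₂(0.1240) - 0.8760 × log₂(0.8760)
H(p) = 0.5408
C = 1 - 0.5408 = 0.4592 bits/use


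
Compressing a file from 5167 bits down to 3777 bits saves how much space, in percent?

Space savings = (1 - Compressed/Original) × 100%
= (1 - 3777/5167) × 100%
= 26.90%


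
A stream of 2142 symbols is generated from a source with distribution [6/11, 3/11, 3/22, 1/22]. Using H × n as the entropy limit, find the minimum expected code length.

Entropy H = 1.5829 bits/symbol
Minimum bits = H × n = 1.5829 × 2142
= 3390.52 bits


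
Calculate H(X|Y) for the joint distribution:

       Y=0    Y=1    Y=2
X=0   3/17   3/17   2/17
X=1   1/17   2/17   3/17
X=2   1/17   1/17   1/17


H(X|Y) = Σ_y p(y) H(X|Y=y)
  p(Y=0) = 5/17, H(X|Y=0) = 1.3710
  p(Y=1) = 6/17, H(X|Y=1) = 1.4591
  p(Y=2) = 6/17, H(X|Y=2) = 1.4591
H(X|Y) = 0.2941×1.3710 + 0.3529×1.4591 + 0.3529×1.4591 = 1.4332 bits


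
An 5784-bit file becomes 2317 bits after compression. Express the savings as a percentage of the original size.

Space savings = (1 - Compressed/Original) × 100%
= (1 - 2317/5784) × 100%
= 59.94%


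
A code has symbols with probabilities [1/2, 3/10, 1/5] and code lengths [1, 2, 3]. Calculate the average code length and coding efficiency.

Average length L = Σ p_i × l_i = 1.7000 bits
Entropy H = 1.4855 bits
Efficiency η = H/L × 100% = 87.38%


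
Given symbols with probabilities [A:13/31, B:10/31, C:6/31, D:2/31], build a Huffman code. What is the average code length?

Huffman tree construction:
Combine smallest probabilities repeatedly
Resulting codes:
  A: 0 (length 1)
  B: 11 (length 2)
  C: 101 (length 3)
  D: 100 (length 3)
Average length = Σ p(s) × length(s) = 1.8387 bits


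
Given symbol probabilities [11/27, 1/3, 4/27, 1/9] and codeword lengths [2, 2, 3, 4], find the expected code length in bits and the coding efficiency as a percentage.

Average length L = Σ p_i × l_i = 2.3704 bits
Entropy H = 1.8164 bits
Efficiency η = H/L × 100% = 76.63%


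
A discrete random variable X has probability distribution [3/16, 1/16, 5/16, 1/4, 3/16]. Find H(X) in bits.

H(X) = -Σ p(x) log₂ p(x)
  -3/16 × log₂(3/16) = 0.4528
  -1/16 × log₂(1/16) = 0.2500
  -5/16 × log₂(5/16) = 0.5244
  -1/4 × log₂(1/4) = 0.5000
  -3/16 × log₂(3/16) = 0.4528
H(X) = 2.1800 bits


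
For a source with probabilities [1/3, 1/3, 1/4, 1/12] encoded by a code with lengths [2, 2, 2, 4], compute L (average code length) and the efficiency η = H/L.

Average length L = Σ p_i × l_i = 2.1667 bits
Entropy H = 1.8554 bits
Efficiency η = H/L × 100% = 85.63%


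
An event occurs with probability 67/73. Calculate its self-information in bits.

Information content I(x) = -log₂(p(x))
I = -log₂(67/73) = -log₂(0.9178)
I = 0.1237 bits


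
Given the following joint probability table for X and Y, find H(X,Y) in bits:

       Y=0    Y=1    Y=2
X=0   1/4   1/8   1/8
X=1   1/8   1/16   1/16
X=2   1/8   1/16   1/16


H(X,Y) = -Σ p(x,y) log₂ p(x,y)
  p(0,0)=1/4: -0.2500 × log₂(0.2500) = 0.5000
  p(0,1)=1/8: -0.1250 × log₂(0.1250) = 0.3750
  p(0,2)=1/8: -0.1250 × log₂(0.1250) = 0.3750
  p(1,0)=1/8: -0.1250 × log₂(0.1250) = 0.3750
  p(1,1)=1/16: -0.0625 × log₂(0.0625) = 0.2500
  p(1,2)=1/16: -0.0625 × log₂(0.0625) = 0.2500
  p(2,0)=1/8: -0.1250 × log₂(0.1250) = 0.3750
  p(2,1)=1/16: -0.0625 × log₂(0.0625) = 0.2500
  p(2,2)=1/16: -0.0625 × log₂(0.0625) = 0.2500
H(X,Y) = 3.0000 bits


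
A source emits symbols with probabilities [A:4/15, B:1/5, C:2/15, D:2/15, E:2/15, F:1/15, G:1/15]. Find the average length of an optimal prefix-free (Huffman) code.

Huffman tree construction:
Combine smallest probabilities repeatedly
Resulting codes:
  A: 01 (length 2)
  B: 00 (length 2)
  C: 100 (length 3)
  D: 101 (length 3)
  E: 110 (length 3)
  F: 1110 (length 4)
  G: 1111 (length 4)
Average length = Σ p(s) × length(s) = 2.6667 bits


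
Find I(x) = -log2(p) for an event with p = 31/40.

Information content I(x) = -log₂(p(x))
I = -log₂(31/40) = -log₂(0.7750)
I = 0.3677 bits


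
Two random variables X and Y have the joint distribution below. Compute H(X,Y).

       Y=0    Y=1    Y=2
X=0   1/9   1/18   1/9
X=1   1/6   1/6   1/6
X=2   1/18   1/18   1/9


H(X,Y) = -Σ p(x,y) log₂ p(x,y)
  p(0,0)=1/9: -0.1111 × log₂(0.1111) = 0.3522
  p(0,1)=1/18: -0.0556 × log₂(0.0556) = 0.2317
  p(0,2)=1/9: -0.1111 × log₂(0.1111) = 0.3522
  p(1,0)=1/6: -0.1667 × log₂(0.1667) = 0.4308
  p(1,1)=1/6: -0.1667 × log₂(0.1667) = 0.4308
  p(1,2)=1/6: -0.1667 × log₂(0.1667) = 0.4308
  p(2,0)=1/18: -0.0556 × log₂(0.0556) = 0.2317
  p(2,1)=1/18: -0.0556 × log₂(0.0556) = 0.2317
  p(2,2)=1/9: -0.1111 × log₂(0.1111) = 0.3522
H(X,Y) = 3.0441 bits


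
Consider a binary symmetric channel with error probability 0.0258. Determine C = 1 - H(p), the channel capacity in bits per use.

For BSC with error probability p:
C = 1 - H(p) where H(p) is binary entropy
H(0.0258) = -0.0258 × log₂(0.0258) - 0.9742 × log₂(0.9742)
H(p) = 0.1729
C = 1 - 0.1729 = 0.8271 bits/use


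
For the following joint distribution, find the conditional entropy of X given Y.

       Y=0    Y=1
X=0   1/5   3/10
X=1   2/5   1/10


H(X|Y) = Σ_y p(y) H(X|Y=y)
  p(Y=0) = 3/5, H(X|Y=0) = 0.9183
  p(Y=1) = 2/5, H(X|Y=1) = 0.8113
H(X|Y) = 0.6000×0.9183 + 0.4000×0.8113 = 0.8755 bits


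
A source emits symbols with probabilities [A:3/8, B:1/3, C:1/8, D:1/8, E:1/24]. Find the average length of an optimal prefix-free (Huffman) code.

Huffman tree construction:
Combine smallest probabilities repeatedly
Resulting codes:
  A: 0 (length 1)
  B: 11 (length 2)
  C: 1011 (length 4)
  D: 100 (length 3)
  E: 1010 (length 4)
Average length = Σ p(s) × length(s) = 2.0833 bits


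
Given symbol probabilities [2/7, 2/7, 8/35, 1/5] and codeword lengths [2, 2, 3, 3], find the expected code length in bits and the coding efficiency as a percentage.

Average length L = Σ p_i × l_i = 2.4286 bits
Entropy H = 1.9839 bits
Efficiency η = H/L × 100% = 81.69%


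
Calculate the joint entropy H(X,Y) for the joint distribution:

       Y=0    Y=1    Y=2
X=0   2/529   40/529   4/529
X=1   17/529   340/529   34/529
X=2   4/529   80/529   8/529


H(X,Y) = -Σ p(x,y) log₂ p(x,y)
  p(0,0)=2/529: -0.0038 × log₂(0.0038) = 0.0304
  p(0,1)=40/529: -0.0756 × log₂(0.0756) = 0.2817
  p(0,2)=4/529: -0.0076 × log₂(0.0076) = 0.0533
  p(1,0)=17/529: -0.0321 × log₂(0.0321) = 0.1594
  p(1,1)=340/529: -0.6427 × log₂(0.6427) = 0.4099
  p(1,2)=34/529: -0.0643 × log₂(0.0643) = 0.2545
  p(2,0)=4/529: -0.0076 × log₂(0.0076) = 0.0533
  p(2,1)=80/529: -0.1512 × log₂(0.1512) = 0.4121
  p(2,2)=8/529: -0.0151 × log₂(0.0151) = 0.0914
H(X,Y) = 1.7460 bits


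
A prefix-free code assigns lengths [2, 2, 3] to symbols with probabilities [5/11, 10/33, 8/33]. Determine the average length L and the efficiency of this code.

Average length L = Σ p_i × l_i = 2.2424 bits
Entropy H = 1.5346 bits
Efficiency η = H/L × 100% = 68.44%


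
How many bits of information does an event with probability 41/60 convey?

Information content I(x) = -log₂(p(x))
I = -log₂(41/60) = -log₂(0.6833)
I = 0.5493 bits


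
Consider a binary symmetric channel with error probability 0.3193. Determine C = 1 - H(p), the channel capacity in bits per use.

For BSC with error probability p:
C = 1 - H(p) where H(p) is binary entropy
H(0.3193) = -0.3193 × log₂(0.3193) - 0.6807 × log₂(0.6807)
H(p) = 0.9036
C = 1 - 0.9036 = 0.0964 bits/use


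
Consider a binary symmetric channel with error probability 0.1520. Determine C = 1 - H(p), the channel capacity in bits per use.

For BSC with error probability p:
C = 1 - H(p) where H(p) is binary entropy
H(0.1520) = -0.1520 × log₂(0.1520) - 0.8480 × log₂(0.8480)
H(p) = 0.6148
C = 1 - 0.6148 = 0.3852 bits/use


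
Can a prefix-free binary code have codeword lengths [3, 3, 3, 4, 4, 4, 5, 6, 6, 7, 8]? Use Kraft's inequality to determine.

Kraft inequality: Σ 2^(-l_i) ≤ 1 for prefix-free code
Calculating: 2^(-3) + 2^(-3) + 2^(-3) + 2^(-4) + 2^(-4) + 2^(-4) + 2^(-5) + 2^(-6) + 2^(-6) + 2^(-7) + 2^(-8)
= 0.125 + 0.125 + 0.125 + 0.0625 + 0.0625 + 0.0625 + 0.03125 + 0.015625 + 0.015625 + 0.0078125 + 0.00390625
= 0.6367
Since 0.6367 ≤ 1, prefix-free code exists


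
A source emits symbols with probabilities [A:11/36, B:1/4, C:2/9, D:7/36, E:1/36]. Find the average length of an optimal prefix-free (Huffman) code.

Huffman tree construction:
Combine smallest probabilities repeatedly
Resulting codes:
  A: 11 (length 2)
  B: 10 (length 2)
  C: 00 (length 2)
  D: 011 (length 3)
  E: 010 (length 3)
Average length = Σ p(s) × length(s) = 2.2222 bits


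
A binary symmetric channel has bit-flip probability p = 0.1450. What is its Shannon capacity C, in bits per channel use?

For BSC with error probability p:
C = 1 - H(p) where H(p) is binary entropy
H(0.1450) = -0.1450 × log₂(0.1450) - 0.8550 × log₂(0.8550)
H(p) = 0.5972
C = 1 - 0.5972 = 0.4028 bits/use


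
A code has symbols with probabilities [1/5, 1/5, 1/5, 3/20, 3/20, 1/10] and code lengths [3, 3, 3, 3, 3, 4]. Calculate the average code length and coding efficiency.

Average length L = Σ p_i × l_i = 3.1000 bits
Entropy H = 2.5464 bits
Efficiency η = H/L × 100% = 82.14%


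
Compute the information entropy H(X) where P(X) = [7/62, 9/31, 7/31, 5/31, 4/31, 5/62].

H(X) = -Σ p(x) log₂ p(x)
  -7/62 × log₂(7/62) = 0.3553
  -9/31 × log₂(9/31) = 0.5180
  -7/31 × log₂(7/31) = 0.4848
  -5/31 × log₂(5/31) = 0.4246
  -4/31 × log₂(4/31) = 0.3812
  -5/62 × log₂(5/62) = 0.2929
H(X) = 2.4567 bits


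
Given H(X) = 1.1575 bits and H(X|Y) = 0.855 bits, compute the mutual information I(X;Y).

I(X;Y) = H(X) - H(X|Y)
I(X;Y) = 1.1575 - 0.855 = 0.3025 bits


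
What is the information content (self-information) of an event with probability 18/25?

Information content I(x) = -log₂(p(x))
I = -log₂(18/25) = -log₂(0.7200)
I = 0.4739 bits


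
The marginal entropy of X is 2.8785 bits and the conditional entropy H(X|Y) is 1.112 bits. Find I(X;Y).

I(X;Y) = H(X) - H(X|Y)
I(X;Y) = 2.8785 - 1.112 = 1.7665 bits


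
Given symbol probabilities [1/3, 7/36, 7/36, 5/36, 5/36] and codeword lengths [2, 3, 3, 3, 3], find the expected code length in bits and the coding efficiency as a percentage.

Average length L = Σ p_i × l_i = 2.6667 bits
Entropy H = 2.2382 bits
Efficiency η = H/L × 100% = 83.93%


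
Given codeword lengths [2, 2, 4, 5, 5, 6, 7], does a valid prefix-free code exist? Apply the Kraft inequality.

Kraft inequality: Σ 2^(-l_i) ≤ 1 for prefix-free code
Calculating: 2^(-2) + 2^(-2) + 2^(-4) + 2^(-5) + 2^(-5) + 2^(-6) + 2^(-7)
= 0.25 + 0.25 + 0.0625 + 0.03125 + 0.03125 + 0.015625 + 0.0078125
= 0.6484
Since 0.6484 ≤ 1, prefix-free code exists


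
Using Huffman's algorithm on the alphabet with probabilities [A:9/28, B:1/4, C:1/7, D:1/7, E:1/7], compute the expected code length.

Huffman tree construction:
Combine smallest probabilities repeatedly
Resulting codes:
  A: 11 (length 2)
  B: 01 (length 2)
  C: 100 (length 3)
  D: 101 (length 3)
  E: 00 (length 2)
Average length = Σ p(s) × length(s) = 2.2857 bits


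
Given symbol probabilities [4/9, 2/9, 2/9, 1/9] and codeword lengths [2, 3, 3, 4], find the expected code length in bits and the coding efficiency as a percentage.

Average length L = Σ p_i × l_i = 2.6667 bits
Entropy H = 1.8366 bits
Efficiency η = H/L × 100% = 68.87%


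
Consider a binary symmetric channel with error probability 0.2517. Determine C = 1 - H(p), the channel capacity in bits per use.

For BSC with error probability p:
C = 1 - H(p) where H(p) is binary entropy
H(0.2517) = -0.2517 × log₂(0.2517) - 0.7483 × log₂(0.7483)
H(p) = 0.8140
C = 1 - 0.8140 = 0.1860 bits/use


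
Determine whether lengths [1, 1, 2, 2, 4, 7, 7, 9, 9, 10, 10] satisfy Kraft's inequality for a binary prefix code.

Kraft inequality: Σ 2^(-l_i) ≤ 1 for prefix-free code
Calculating: 2^(-1) + 2^(-1) + 2^(-2) + 2^(-2) + 2^(-4) + 2^(-7) + 2^(-7) + 2^(-9) + 2^(-9) + 2^(-10) + 2^(-10)
= 0.5 + 0.5 + 0.25 + 0.25 + 0.0625 + 0.0078125 + 0.0078125 + 0.001953125 + 0.001953125 + 0.0009765625 + 0.0009765625
= 1.5840
Since 1.5840 > 1, prefix-free code does not exist


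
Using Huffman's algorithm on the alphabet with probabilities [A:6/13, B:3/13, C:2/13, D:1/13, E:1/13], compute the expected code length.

Huffman tree construction:
Combine smallest probabilities repeatedly
Resulting codes:
  A: 0 (length 1)
  B: 10 (length 2)
  C: 110 (length 3)
  D: 1110 (length 4)
  E: 1111 (length 4)
Average length = Σ p(s) × length(s) = 2.0000 bits


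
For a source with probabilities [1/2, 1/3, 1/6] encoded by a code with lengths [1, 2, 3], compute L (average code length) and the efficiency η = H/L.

Average length L = Σ p_i × l_i = 1.6667 bits
Entropy H = 1.4591 bits
Efficiency η = H/L × 100% = 87.55%


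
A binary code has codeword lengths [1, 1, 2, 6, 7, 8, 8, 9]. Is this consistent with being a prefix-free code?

Kraft inequality: Σ 2^(-l_i) ≤ 1 for prefix-free code
Calculating: 2^(-1) + 2^(-1) + 2^(-2) + 2^(-6) + 2^(-7) + 2^(-8) + 2^(-8) + 2^(-9)
= 0.5 + 0.5 + 0.25 + 0.015625 + 0.0078125 + 0.00390625 + 0.00390625 + 0.001953125
= 1.2832
Since 1.2832 > 1, prefix-free code does not exist


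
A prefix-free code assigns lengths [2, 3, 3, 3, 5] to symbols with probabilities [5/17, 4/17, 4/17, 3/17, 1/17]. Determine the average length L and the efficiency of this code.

Average length L = Σ p_i × l_i = 2.8235 bits
Entropy H = 2.1837 bits
Efficiency η = H/L × 100% = 77.34%


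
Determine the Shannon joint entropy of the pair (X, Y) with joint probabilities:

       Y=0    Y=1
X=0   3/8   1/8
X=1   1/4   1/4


H(X,Y) = -Σ p(x,y) log₂ p(x,y)
  p(0,0)=3/8: -0.3750 × log₂(0.3750) = 0.5306
  p(0,1)=1/8: -0.1250 × log₂(0.1250) = 0.3750
  p(1,0)=1/4: -0.2500 × log₂(0.2500) = 0.5000
  p(1,1)=1/4: -0.2500 × log₂(0.2500) = 0.5000
H(X,Y) = 1.9056 bits


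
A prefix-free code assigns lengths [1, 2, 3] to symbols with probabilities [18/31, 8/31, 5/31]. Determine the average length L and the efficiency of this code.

Average length L = Σ p_i × l_i = 1.5806 bits
Entropy H = 1.3843 bits
Efficiency η = H/L × 100% = 87.58%


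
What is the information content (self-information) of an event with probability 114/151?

Information content I(x) = -log₂(p(x))
I = -log₂(114/151) = -log₂(0.7550)
I = 0.4055 bits


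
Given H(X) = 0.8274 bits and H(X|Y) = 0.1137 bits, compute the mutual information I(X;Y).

I(X;Y) = H(X) - H(X|Y)
I(X;Y) = 0.8274 - 0.1137 = 0.7137 bits


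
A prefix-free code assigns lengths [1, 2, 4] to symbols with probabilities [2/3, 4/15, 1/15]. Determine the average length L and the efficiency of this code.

Average length L = Σ p_i × l_i = 1.4667 bits
Entropy H = 1.1589 bits
Efficiency η = H/L × 100% = 79.02%


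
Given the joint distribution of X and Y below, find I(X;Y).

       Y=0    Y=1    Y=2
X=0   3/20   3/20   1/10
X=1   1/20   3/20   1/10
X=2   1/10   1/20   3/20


H(X) = 1.5710, H(Y) = 1.5813, H(X,Y) = 3.0710
I(X;Y) = H(X) + H(Y) - H(X,Y) = 0.0813 bits


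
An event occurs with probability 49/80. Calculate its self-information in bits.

Information content I(x) = -log₂(p(x))
I = -log₂(49/80) = -log₂(0.6125)
I = 0.7072 bits


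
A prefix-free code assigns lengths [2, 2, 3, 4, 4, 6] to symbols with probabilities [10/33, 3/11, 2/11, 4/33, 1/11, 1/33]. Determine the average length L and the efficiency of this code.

Average length L = Σ p_i × l_i = 2.7273 bits
Entropy H = 2.3167 bits
Efficiency η = H/L × 100% = 84.95%


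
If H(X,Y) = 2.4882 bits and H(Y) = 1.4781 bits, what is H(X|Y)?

Chain rule: H(X,Y) = H(X|Y) + H(Y)
H(X|Y) = H(X,Y) - H(Y) = 2.4882 - 1.4781 = 1.0101 bits


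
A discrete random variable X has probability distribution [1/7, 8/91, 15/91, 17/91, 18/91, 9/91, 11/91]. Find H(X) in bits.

H(X) = -Σ p(x) log₂ p(x)
  -1/7 × log₂(1/7) = 0.4011
  -8/91 × log₂(8/91) = 0.3084
  -15/91 × log₂(15/91) = 0.4287
  -17/91 × log₂(17/91) = 0.4521
  -18/91 × log₂(18/91) = 0.4624
  -9/91 × log₂(9/91) = 0.3301
  -11/91 × log₂(11/91) = 0.3685
H(X) = 2.7513 bits


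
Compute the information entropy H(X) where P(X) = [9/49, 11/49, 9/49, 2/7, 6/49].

H(X) = -Σ p(x) log₂ p(x)
  -9/49 × log₂(9/49) = 0.4490
  -11/49 × log₂(11/49) = 0.4838
  -9/49 × log₂(9/49) = 0.4490
  -2/7 × log₂(2/7) = 0.5164
  -6/49 × log₂(6/49) = 0.3710
H(X) = 2.2693 bits


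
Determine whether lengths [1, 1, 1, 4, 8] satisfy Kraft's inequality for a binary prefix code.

Kraft inequality: Σ 2^(-l_i) ≤ 1 for prefix-free code
Calculating: 2^(-1) + 2^(-1) + 2^(-1) + 2^(-4) + 2^(-8)
= 0.5 + 0.5 + 0.5 + 0.0625 + 0.00390625
= 1.5664
Since 1.5664 > 1, prefix-free code does not exist


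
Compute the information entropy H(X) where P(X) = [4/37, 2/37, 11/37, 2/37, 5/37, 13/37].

H(X) = -Σ p(x) log₂ p(x)
  -4/37 × log₂(4/37) = 0.3470
  -2/37 × log₂(2/37) = 0.2275
  -11/37 × log₂(11/37) = 0.5203
  -2/37 × log₂(2/37) = 0.2275
  -5/37 × log₂(5/37) = 0.3902
  -13/37 × log₂(13/37) = 0.5302
H(X) = 2.2427 bits


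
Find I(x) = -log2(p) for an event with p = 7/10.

Information content I(x) = -log₂(p(x))
I = -log₂(7/10) = -log₂(0.7000)
I = 0.5146 bits


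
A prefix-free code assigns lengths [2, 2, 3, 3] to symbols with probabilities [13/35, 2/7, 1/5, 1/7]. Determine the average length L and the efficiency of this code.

Average length L = Σ p_i × l_i = 2.3429 bits
Entropy H = 1.9125 bits
Efficiency η = H/L × 100% = 81.63%


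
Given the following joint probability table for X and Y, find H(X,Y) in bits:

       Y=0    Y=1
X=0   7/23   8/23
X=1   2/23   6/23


H(X,Y) = -Σ p(x,y) log₂ p(x,y)
  p(0,0)=7/23: -0.3043 × log₂(0.3043) = 0.5223
  p(0,1)=8/23: -0.3478 × log₂(0.3478) = 0.5299
  p(1,0)=2/23: -0.0870 × log₂(0.0870) = 0.3064
  p(1,1)=6/23: -0.2609 × log₂(0.2609) = 0.5057
H(X,Y) = 1.8644 bits


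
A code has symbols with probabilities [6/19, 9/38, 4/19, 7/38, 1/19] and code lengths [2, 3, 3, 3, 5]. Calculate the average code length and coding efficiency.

Average length L = Σ p_i × l_i = 2.7895 bits
Entropy H = 2.1637 bits
Efficiency η = H/L × 100% = 77.57%


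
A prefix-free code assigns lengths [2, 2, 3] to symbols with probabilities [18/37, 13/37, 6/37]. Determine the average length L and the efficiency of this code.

Average length L = Σ p_i × l_i = 2.1622 bits
Entropy H = 1.4615 bits
Efficiency η = H/L × 100% = 67.59%


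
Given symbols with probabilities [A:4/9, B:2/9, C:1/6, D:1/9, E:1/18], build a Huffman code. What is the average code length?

Huffman tree construction:
Combine smallest probabilities repeatedly
Resulting codes:
  A: 0 (length 1)
  B: 10 (length 2)
  C: 110 (length 3)
  D: 1111 (length 4)
  E: 1110 (length 4)
Average length = Σ p(s) × length(s) = 2.0556 bits


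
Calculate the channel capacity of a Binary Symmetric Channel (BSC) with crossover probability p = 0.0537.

For BSC with error probability p:
C = 1 - H(p) where H(p) is binary entropy
H(0.0537) = -0.0537 × log₂(0.0537) - 0.9463 × log₂(0.9463)
H(p) = 0.3019
C = 1 - 0.3019 = 0.6981 bits/use


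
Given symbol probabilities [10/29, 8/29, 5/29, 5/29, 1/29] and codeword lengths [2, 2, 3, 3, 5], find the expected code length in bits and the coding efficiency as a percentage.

Average length L = Σ p_i × l_i = 2.4483 bits
Entropy H = 2.0842 bits
Efficiency η = H/L × 100% = 85.13%


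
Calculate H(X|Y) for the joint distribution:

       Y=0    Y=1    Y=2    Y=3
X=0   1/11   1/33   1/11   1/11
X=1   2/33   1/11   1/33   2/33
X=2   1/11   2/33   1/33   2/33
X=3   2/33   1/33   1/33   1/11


H(X|Y) = Σ_y p(y) H(X|Y=y)
  p(Y=0) = 10/33, H(X|Y=0) = 1.9710
  p(Y=1) = 7/33, H(X|Y=1) = 1.8424
  p(Y=2) = 2/11, H(X|Y=2) = 1.7925
  p(Y=3) = 10/33, H(X|Y=3) = 1.9710
H(X|Y) = 0.3030×1.9710 + 0.2121×1.8424 + 0.1818×1.7925 + 0.3030×1.9710 = 1.9112 bits


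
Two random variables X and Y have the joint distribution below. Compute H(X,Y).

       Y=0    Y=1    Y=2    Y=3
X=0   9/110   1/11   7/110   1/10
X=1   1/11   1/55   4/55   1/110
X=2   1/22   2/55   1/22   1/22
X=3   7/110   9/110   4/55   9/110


H(X,Y) = -Σ p(x,y) log₂ p(x,y)
  p(0,0)=9/110: -0.0818 × log₂(0.0818) = 0.2955
  p(0,1)=1/11: -0.0909 × log₂(0.0909) = 0.3145
  p(0,2)=7/110: -0.0636 × log₂(0.0636) = 0.2529
  p(0,3)=1/10: -0.1000 × log₂(0.1000) = 0.3322
  p(1,0)=1/11: -0.0909 × log₂(0.0909) = 0.3145
  p(1,1)=1/55: -0.0182 × log₂(0.0182) = 0.1051
  p(1,2)=4/55: -0.0727 × log₂(0.0727) = 0.2750
  p(1,3)=1/110: -0.0091 × log₂(0.0091) = 0.0616
  p(2,0)=1/22: -0.0455 × log₂(0.0455) = 0.2027
  p(2,1)=2/55: -0.0364 × log₂(0.0364) = 0.1739
  p(2,2)=1/22: -0.0455 × log₂(0.0455) = 0.2027
  p(2,3)=1/22: -0.0455 × log₂(0.0455) = 0.2027
  p(3,0)=7/110: -0.0636 × log₂(0.0636) = 0.2529
  p(3,1)=9/110: -0.0818 × log₂(0.0818) = 0.2955
  p(3,2)=4/55: -0.0727 × log₂(0.0727) = 0.2750
  p(3,3)=9/110: -0.0818 × log₂(0.0818) = 0.2955
H(X,Y) = 3.8522 bits


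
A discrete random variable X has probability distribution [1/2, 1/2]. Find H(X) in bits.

H(X) = -Σ p(x) log₂ p(x)
  -1/2 × log₂(1/2) = 0.5000
  -1/2 × log₂(1/2) = 0.5000
H(X) = 1.0000 bits


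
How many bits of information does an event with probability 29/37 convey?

Information content I(x) = -log₂(p(x))
I = -log₂(29/37) = -log₂(0.7838)
I = 0.3515 bits


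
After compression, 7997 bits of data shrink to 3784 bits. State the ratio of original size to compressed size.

Compression ratio = Original / Compressed
= 7997 / 3784 = 2.11:1


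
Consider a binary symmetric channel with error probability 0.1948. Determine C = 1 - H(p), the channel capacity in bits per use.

For BSC with error probability p:
C = 1 - H(p) where H(p) is binary entropy
H(0.1948) = -0.1948 × log₂(0.1948) - 0.8052 × log₂(0.8052)
H(p) = 0.7114
C = 1 - 0.7114 = 0.2886 bits/use


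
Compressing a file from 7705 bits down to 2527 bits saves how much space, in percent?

Space savings = (1 - Compressed/Original) × 100%
= (1 - 2527/7705) × 100%
= 67.20%


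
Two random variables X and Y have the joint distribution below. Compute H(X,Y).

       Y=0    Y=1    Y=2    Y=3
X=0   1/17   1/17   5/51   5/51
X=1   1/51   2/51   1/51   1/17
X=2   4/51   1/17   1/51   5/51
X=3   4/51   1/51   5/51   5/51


H(X,Y) = -Σ p(x,y) log₂ p(x,y)
  p(0,0)=1/17: -0.0588 × log₂(0.0588) = 0.2404
  p(0,1)=1/17: -0.0588 × log₂(0.0588) = 0.2404
  p(0,2)=5/51: -0.0980 × log₂(0.0980) = 0.3285
  p(0,3)=5/51: -0.0980 × log₂(0.0980) = 0.3285
  p(1,0)=1/51: -0.0196 × log₂(0.0196) = 0.1112
  p(1,1)=2/51: -0.0392 × log₂(0.0392) = 0.1832
  p(1,2)=1/51: -0.0196 × log₂(0.0196) = 0.1112
  p(1,3)=1/17: -0.0588 × log₂(0.0588) = 0.2404
  p(2,0)=4/51: -0.0784 × log₂(0.0784) = 0.2880
  p(2,1)=1/17: -0.0588 × log₂(0.0588) = 0.2404
  p(2,2)=1/51: -0.0196 × log₂(0.0196) = 0.1112
  p(2,3)=5/51: -0.0980 × log₂(0.0980) = 0.3285
  p(3,0)=4/51: -0.0784 × log₂(0.0784) = 0.2880
  p(3,1)=1/51: -0.0196 × log₂(0.0196) = 0.1112
  p(3,2)=5/51: -0.0980 × log₂(0.0980) = 0.3285
  p(3,3)=5/51: -0.0980 × log₂(0.0980) = 0.3285
H(X,Y) = 3.8084 bits


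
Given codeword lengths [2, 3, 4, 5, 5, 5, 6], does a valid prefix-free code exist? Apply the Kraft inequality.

Kraft inequality: Σ 2^(-l_i) ≤ 1 for prefix-free code
Calculating: 2^(-2) + 2^(-3) + 2^(-4) + 2^(-5) + 2^(-5) + 2^(-5) + 2^(-6)
= 0.25 + 0.125 + 0.0625 + 0.03125 + 0.03125 + 0.03125 + 0.015625
= 0.5469
Since 0.5469 ≤ 1, prefix-free code exists


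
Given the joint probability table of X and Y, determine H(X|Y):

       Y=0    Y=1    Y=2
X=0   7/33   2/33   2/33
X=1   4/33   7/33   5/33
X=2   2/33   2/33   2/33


H(X|Y) = Σ_y p(y) H(X|Y=y)
  p(Y=0) = 13/33, H(X|Y=0) = 1.4196
  p(Y=1) = 1/3, H(X|Y=1) = 1.3093
  p(Y=2) = 3/11, H(X|Y=2) = 1.4355
H(X|Y) = 0.3939×1.4196 + 0.3333×1.3093 + 0.2727×1.4355 = 1.3872 bits


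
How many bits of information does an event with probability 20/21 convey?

Information content I(x) = -log₂(p(x))
I = -log₂(20/21) = -log₂(0.9524)
I = 0.0704 bits


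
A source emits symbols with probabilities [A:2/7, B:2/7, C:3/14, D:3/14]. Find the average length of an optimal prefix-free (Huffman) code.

Huffman tree construction:
Combine smallest probabilities repeatedly
Resulting codes:
  A: 10 (length 2)
  B: 11 (length 2)
  C: 00 (length 2)
  D: 01 (length 2)
Average length = Σ p(s) × length(s) = 2.0000 bits


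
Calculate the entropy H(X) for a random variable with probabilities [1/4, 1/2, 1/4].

H(X) = -Σ p(x) log₂ p(x)
  -1/4 × log₂(1/4) = 0.5000
  -1/2 × log₂(1/2) = 0.5000
  -1/4 × log₂(1/4) = 0.5000
H(X) = 1.5000 bits


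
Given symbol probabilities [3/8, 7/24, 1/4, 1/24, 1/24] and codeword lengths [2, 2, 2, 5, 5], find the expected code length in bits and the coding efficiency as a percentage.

Average length L = Σ p_i × l_i = 2.2500 bits
Entropy H = 1.9312 bits
Efficiency η = H/L × 100% = 85.83%


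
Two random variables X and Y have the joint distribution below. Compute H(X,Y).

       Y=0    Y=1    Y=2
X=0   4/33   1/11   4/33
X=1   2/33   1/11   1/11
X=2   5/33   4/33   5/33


H(X,Y) = -Σ p(x,y) log₂ p(x,y)
  p(0,0)=4/33: -0.1212 × log₂(0.1212) = 0.3690
  p(0,1)=1/11: -0.0909 × log₂(0.0909) = 0.3145
  p(0,2)=4/33: -0.1212 × log₂(0.1212) = 0.3690
  p(1,0)=2/33: -0.0606 × log₂(0.0606) = 0.2451
  p(1,1)=1/11: -0.0909 × log₂(0.0909) = 0.3145
  p(1,2)=1/11: -0.0909 × log₂(0.0909) = 0.3145
  p(2,0)=5/33: -0.1515 × log₂(0.1515) = 0.4125
  p(2,1)=4/33: -0.1212 × log₂(0.1212) = 0.3690
  p(2,2)=5/33: -0.1515 × log₂(0.1515) = 0.4125
H(X,Y) = 3.1206 bits


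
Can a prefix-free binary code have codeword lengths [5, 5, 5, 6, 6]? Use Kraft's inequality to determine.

Kraft inequality: Σ 2^(-l_i) ≤ 1 for prefix-free code
Calculating: 2^(-5) + 2^(-5) + 2^(-5) + 2^(-6) + 2^(-6)
= 0.03125 + 0.03125 + 0.03125 + 0.015625 + 0.015625
= 0.1250
Since 0.1250 ≤ 1, prefix-free code exists


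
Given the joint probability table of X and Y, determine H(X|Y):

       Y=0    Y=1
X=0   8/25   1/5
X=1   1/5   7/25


H(X|Y) = Σ_y p(y) H(X|Y=y)
  p(Y=0) = 13/25, H(X|Y=0) = 0.9612
  p(Y=1) = 12/25, H(X|Y=1) = 0.9799
H(X|Y) = 0.5200×0.9612 + 0.4800×0.9799 = 0.9702 bits


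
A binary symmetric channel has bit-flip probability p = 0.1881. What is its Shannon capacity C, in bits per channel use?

For BSC with error probability p:
C = 1 - H(p) where H(p) is binary entropy
H(0.1881) = -0.1881 × log₂(0.1881) - 0.8119 × log₂(0.8119)
H(p) = 0.6975
C = 1 - 0.6975 = 0.3025 bits/use


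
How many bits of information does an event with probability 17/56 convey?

Information content I(x) = -log₂(p(x))
I = -log₂(17/56) = -log₂(0.3036)
I = 1.7199 bits


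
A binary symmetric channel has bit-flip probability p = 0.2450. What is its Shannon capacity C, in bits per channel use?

For BSC with error probability p:
C = 1 - H(p) where H(p) is binary entropy
H(0.2450) = -0.2450 × log₂(0.2450) - 0.7550 × log₂(0.7550)
H(p) = 0.8033
C = 1 - 0.8033 = 0.1967 bits/use


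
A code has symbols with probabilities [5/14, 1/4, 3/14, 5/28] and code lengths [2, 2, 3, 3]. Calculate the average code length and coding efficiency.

Average length L = Σ p_i × l_i = 2.3929 bits
Entropy H = 1.9506 bits
Efficiency η = H/L × 100% = 81.52%


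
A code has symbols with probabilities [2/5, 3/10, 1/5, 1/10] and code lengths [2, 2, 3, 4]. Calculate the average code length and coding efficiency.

Average length L = Σ p_i × l_i = 2.4000 bits
Entropy H = 1.8464 bits
Efficiency η = H/L × 100% = 76.93%


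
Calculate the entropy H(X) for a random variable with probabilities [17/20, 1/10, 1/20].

H(X) = -Σ p(x) log₂ p(x)
  -17/20 × log₂(17/20) = 0.1993
  -1/10 × log₂(1/10) = 0.3322
  -1/20 × log₂(1/20) = 0.2161
H(X) = 0.7476 bits


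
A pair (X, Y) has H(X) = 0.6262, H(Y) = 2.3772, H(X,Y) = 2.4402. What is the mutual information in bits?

I(X;Y) = H(X) + H(Y) - H(X,Y)
I(X;Y) = 0.6262 + 2.3772 - 2.4402 = 0.5632 bits


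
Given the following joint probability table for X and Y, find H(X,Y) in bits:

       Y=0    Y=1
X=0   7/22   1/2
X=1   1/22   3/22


H(X,Y) = -Σ p(x,y) log₂ p(x,y)
  p(0,0)=7/22: -0.3182 × log₂(0.3182) = 0.5257
  p(0,1)=1/2: -0.5000 × log₂(0.5000) = 0.5000
  p(1,0)=1/22: -0.0455 × log₂(0.0455) = 0.2027
  p(1,1)=3/22: -0.1364 × log₂(0.1364) = 0.3920
H(X,Y) = 1.6203 bits


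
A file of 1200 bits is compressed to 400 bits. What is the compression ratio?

Compression ratio = Original / Compressed
= 1200 / 400 = 3.00:1


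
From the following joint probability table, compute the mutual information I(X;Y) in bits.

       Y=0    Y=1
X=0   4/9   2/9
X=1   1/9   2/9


H(X) = 0.9183, H(Y) = 0.9911, H(X,Y) = 1.8366
I(X;Y) = H(X) + H(Y) - H(X,Y) = 0.0728 bits


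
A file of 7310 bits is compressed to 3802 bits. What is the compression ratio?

Compression ratio = Original / Compressed
= 7310 / 3802 = 1.92:1


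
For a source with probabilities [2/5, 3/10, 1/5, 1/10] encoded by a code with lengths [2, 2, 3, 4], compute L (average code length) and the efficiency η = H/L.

Average length L = Σ p_i × l_i = 2.4000 bits
Entropy H = 1.8464 bits
Efficiency η = H/L × 100% = 76.93%


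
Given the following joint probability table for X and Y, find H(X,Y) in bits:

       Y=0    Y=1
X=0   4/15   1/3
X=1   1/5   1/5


H(X,Y) = -Σ p(x,y) log₂ p(x,y)
  p(0,0)=4/15: -0.2667 × log₂(0.2667) = 0.5085
  p(0,1)=1/3: -0.3333 × log₂(0.3333) = 0.5283
  p(1,0)=1/5: -0.2000 × log₂(0.2000) = 0.4644
  p(1,1)=1/5: -0.2000 × log₂(0.2000) = 0.4644
H(X,Y) = 1.9656 bits


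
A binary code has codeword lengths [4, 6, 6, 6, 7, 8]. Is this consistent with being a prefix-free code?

Kraft inequality: Σ 2^(-l_i) ≤ 1 for prefix-free code
Calculating: 2^(-4) + 2^(-6) + 2^(-6) + 2^(-6) + 2^(-7) + 2^(-8)
= 0.0625 + 0.015625 + 0.015625 + 0.015625 + 0.0078125 + 0.00390625
= 0.1211
Since 0.1211 ≤ 1, prefix-free code exists


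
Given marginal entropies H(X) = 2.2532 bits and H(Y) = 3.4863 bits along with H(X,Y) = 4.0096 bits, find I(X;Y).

I(X;Y) = H(X) + H(Y) - H(X,Y)
I(X;Y) = 2.2532 + 3.4863 - 4.0096 = 1.7299 bits


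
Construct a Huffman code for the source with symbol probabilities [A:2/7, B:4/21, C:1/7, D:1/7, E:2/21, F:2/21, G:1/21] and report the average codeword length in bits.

Huffman tree construction:
Combine smallest probabilities repeatedly
Resulting codes:
  A: 10 (length 2)
  B: 00 (length 2)
  C: 011 (length 3)
  D: 110 (length 3)
  E: 1111 (length 4)
  F: 010 (length 3)
  G: 1110 (length 4)
Average length = Σ p(s) × length(s) = 2.6667 bits


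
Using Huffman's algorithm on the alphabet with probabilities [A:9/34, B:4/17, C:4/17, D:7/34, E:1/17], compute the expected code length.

Huffman tree construction:
Combine smallest probabilities repeatedly
Resulting codes:
  A: 10 (length 2)
  B: 00 (length 2)
  C: 01 (length 2)
  D: 111 (length 3)
  E: 110 (length 3)
Average length = Σ p(s) × length(s) = 2.2647 bits


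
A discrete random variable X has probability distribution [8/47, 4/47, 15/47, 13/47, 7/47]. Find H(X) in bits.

H(X) = -Σ p(x) log₂ p(x)
  -8/47 × log₂(8/47) = 0.4348
  -4/47 × log₂(4/47) = 0.3025
  -15/47 × log₂(15/47) = 0.5259
  -13/47 × log₂(13/47) = 0.5128
  -7/47 × log₂(7/47) = 0.4092
H(X) = 2.1852 bits


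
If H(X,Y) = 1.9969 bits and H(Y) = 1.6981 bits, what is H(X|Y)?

Chain rule: H(X,Y) = H(X|Y) + H(Y)
H(X|Y) = H(X,Y) - H(Y) = 1.9969 - 1.6981 = 0.2988 bits


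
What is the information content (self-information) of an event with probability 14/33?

Information content I(x) = -log₂(p(x))
I = -log₂(14/33) = -log₂(0.4242)
I = 1.2370 bits


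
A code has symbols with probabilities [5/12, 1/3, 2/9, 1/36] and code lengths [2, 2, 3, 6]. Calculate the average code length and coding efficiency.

Average length L = Σ p_i × l_i = 2.3333 bits
Entropy H = 1.6804 bits
Efficiency η = H/L × 100% = 72.02%
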